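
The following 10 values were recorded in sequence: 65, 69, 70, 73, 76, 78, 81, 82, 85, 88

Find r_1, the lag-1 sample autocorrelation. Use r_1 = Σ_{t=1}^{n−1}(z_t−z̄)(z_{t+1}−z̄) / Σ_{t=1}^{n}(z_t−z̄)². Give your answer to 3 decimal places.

Mean z̄ = (65 + 69 + 70 + 73 + 76 + 78 + 81 + 82 + 85 + 88)/10 = 76.7000
Numerator Σ_{t=1}^{9}(z_t−z̄)(z_{t+1}−z̄) = 334.3100
Denominator Σ(z_t−z̄)² = 500.1000
r_1 = 334.3100 / 500.1000 = 0.668

0.668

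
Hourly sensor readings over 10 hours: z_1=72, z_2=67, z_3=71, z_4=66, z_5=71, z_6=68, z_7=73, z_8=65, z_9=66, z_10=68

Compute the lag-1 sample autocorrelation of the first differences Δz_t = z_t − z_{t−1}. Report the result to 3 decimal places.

-0.737

First differences Δz: -5, 4, -5, 5, -3, 5, -8, 1, 2
Mean of differences = -0.4444
Numerator Σ(Δz_t−Δz̄)(Δz_{t+1}−Δz̄) = -141.6420
Denominator Σ(Δz_t−Δz̄)² = 192.2222
r_1(Δz) = -141.6420 / 192.2222 = -0.737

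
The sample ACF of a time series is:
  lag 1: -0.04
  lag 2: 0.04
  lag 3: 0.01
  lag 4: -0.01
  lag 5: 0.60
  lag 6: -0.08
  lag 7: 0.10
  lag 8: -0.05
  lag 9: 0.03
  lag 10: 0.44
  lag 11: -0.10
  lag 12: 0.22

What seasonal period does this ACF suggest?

5

The largest autocorrelation is r_5 = 0.60, with a weaker echo at lag 10 (0.44); the remaining lags stay at or below 0.22.
The dominant spike at lag 5 indicates a seasonal period of 5.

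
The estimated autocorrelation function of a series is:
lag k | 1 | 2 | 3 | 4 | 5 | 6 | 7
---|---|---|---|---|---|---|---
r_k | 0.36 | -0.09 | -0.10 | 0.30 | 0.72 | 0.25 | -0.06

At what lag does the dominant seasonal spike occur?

The largest autocorrelation is r_5 = 0.72; the remaining lags stay at or below 0.36.
The dominant spike at lag 5 indicates a seasonal period of 5.

5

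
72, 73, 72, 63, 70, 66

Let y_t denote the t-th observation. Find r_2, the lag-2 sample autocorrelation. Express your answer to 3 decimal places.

Mean ȳ = (72 + 73 + 72 + 63 + 70 + 66)/6 = 69.3333
Deviations from mean: 2.6667, 3.6667, 2.6667, -6.3333, 0.6667, -3.3333
Σ(y_t−ȳ)(y_{t+2}−ȳ) = (7.1111) + (-23.2222) + (1.7778) + (21.1111) = 6.7778
Denominator Σ(y_t−ȳ)² = 79.3333
r_2 = 6.7778 / 79.3333 = 0.085

0.085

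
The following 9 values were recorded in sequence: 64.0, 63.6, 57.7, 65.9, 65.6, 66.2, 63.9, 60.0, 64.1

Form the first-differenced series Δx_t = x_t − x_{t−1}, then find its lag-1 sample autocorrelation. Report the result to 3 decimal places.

-0.407

First differences Δx: -0.4, -5.9, 8.2, -0.3, 0.6, -2.3, -3.9, 4.1
Mean of differences = 0.0125
Numerator Σ(Δx_t−Δx̄)(Δx_{t+1}−Δx̄) = -57.0152
Denominator Σ(Δx_t−Δx̄)² = 139.9688
r_1(Δx) = -57.0152 / 139.9688 = -0.407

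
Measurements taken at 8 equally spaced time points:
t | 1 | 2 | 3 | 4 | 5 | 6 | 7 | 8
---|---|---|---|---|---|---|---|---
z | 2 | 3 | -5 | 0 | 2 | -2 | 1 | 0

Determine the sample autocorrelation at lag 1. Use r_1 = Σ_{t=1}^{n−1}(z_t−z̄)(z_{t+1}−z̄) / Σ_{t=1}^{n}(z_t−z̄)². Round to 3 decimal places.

Mean z̄ = (2 + 3 − 5 + 0 + 2 − 2 + 1 + 0)/8 = 0.1250
Deviations from mean: 1.8750, 2.8750, -5.1250, -0.1250, 1.8750, -2.1250, 0.8750, -0.1250
Σ(z_t−z̄)(z_{t+1}−z̄) = (5.3906) + (-14.7344) + (0.6406) + (-0.2344) + (-3.9844) + (-1.8594) + (-0.1094) = -14.8906
Denominator Σ(z_t−z̄)² = 46.8750
r_1 = -14.8906 / 46.8750 = -0.318

-0.318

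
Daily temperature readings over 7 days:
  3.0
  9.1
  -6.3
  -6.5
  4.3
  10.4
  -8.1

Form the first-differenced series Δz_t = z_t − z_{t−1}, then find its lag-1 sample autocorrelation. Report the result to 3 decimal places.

-0.188

First differences Δz: 6.1, -15.4, -0.2, 10.8, 6.1, -18.5
Mean of differences = -1.8500
Numerator Σ(Δz_t−Δz̄)(Δz_{t+1}−Δz̄) = -141.0075
Denominator Σ(Δz_t−Δz̄)² = 749.9750
r_1(Δz) = -141.0075 / 749.9750 = -0.188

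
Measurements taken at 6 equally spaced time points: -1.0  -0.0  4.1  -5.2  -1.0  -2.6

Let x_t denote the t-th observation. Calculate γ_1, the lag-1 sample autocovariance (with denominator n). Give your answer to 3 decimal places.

-2.736

Mean x̄ = (-1.0 − 0.0 + 4.1 − 5.2 − 1.0 − 2.6)/6 = -0.9500
Deviations: -0.0500, 0.9500, 5.0500, -4.2500, -0.0500, -1.6500
Σ_{t=1}^{5}(x_t−x̄)(x_{t+1}−x̄) = -16.4175
γ_1 = -16.4175 / 6 = -2.736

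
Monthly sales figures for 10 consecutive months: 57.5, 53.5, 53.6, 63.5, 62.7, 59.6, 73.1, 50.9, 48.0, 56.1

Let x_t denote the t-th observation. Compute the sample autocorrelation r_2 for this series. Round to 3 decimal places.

Mean x̄ = (57.5 + 53.5 + 53.6 + 63.5 + 62.7 + 59.6 + 73.1 + 50.9 + 48.0 + 56.1)/10 = 57.8500
Numerator Σ_{t=1}^{8}(x_t−x̄)(x_{t+2}−x̄) = -110.0650
Denominator Σ(x_t−x̄)² = 476.5650
r_2 = -110.0650 / 476.5650 = -0.231

-0.231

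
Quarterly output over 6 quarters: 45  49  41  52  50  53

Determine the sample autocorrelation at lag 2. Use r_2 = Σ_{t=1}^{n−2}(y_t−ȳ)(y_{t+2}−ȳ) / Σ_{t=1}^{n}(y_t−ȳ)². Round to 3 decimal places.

0.308

Mean ȳ = (45 + 49 + 41 + 52 + 50 + 53)/6 = 48.3333
Deviations from mean: -3.3333, 0.6667, -7.3333, 3.6667, 1.6667, 4.6667
Σ(y_t−ȳ)(y_{t+2}−ȳ) = (24.4444) + (2.4444) + (-12.2222) + (17.1111) = 31.7778
Denominator Σ(y_t−ȳ)² = 103.3333
r_2 = 31.7778 / 103.3333 = 0.308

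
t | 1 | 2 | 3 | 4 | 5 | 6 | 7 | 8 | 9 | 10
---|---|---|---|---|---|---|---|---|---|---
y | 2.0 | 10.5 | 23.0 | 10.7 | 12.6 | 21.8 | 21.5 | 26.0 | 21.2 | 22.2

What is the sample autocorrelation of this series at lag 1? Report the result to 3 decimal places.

0.277

Mean ȳ = (2.0 + 10.5 + 23.0 + 10.7 + 12.6 + 21.8 + 21.5 + 26.0 + 21.2 + 22.2)/10 = 17.1500
Numerator Σ_{t=1}^{9}(y_t−ȳ)(y_{t+1}−ȳ) = 147.3225
Denominator Σ(y_t−ȳ)² = 531.0450
r_1 = 147.3225 / 531.0450 = 0.277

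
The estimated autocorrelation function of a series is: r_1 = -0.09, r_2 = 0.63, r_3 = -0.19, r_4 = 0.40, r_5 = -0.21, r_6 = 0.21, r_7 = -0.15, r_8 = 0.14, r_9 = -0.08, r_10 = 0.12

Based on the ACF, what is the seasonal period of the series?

2

The largest autocorrelation is r_2 = 0.63, with weaker echoes at lags 4 (0.40) and 6 (0.21); the remaining lags stay at or below 0.14.
The dominant spike at lag 2 indicates a seasonal period of 2.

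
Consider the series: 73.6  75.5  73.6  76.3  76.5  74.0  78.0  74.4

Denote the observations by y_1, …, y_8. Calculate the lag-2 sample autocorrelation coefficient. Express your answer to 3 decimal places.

0.228

Mean ȳ = (73.6 + 75.5 + 73.6 + 76.3 + 76.5 + 74.0 + 78.0 + 74.4)/8 = 75.2375
Σ(y_t−ȳ)(y_{t+2}−ȳ) = (2.6814) + (0.2789) + (-2.0673) + (-1.3148) + (3.4877) + (1.0364) = 4.1022
Denominator Σ(y_t−ȳ)² = 18.0188
r_2 = 4.1022 / 18.0188 = 0.228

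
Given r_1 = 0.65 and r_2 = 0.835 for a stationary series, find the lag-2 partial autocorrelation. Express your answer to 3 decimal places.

φ_{22} = (r_2 − r_1²) / (1 − r_1²)
r_1² = (0.65)² = 0.4225
Numerator = 0.835 − 0.4225 = 0.4125; denominator = 1 − 0.4225 = 0.5775
φ_{22} = 0.4125 / 0.5775 = 0.714

0.714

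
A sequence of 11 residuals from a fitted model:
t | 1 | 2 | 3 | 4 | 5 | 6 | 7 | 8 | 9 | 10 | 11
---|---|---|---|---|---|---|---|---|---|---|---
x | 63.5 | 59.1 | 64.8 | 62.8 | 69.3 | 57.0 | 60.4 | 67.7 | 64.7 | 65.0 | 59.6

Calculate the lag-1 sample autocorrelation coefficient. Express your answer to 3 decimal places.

-0.288

Mean x̄ = (63.5 + 59.1 + 64.8 + 62.8 + 69.3 + 57.0 + 60.4 + 67.7 + 64.7 + 65.0 + 59.6)/11 = 63.0818
Numerator Σ_{t=1}^{10}(x_t−x̄)(x_{t+1}−x̄) = -40.7376
Denominator Σ(x_t−x̄)² = 141.6564
r_1 = -40.7376 / 141.6564 = -0.288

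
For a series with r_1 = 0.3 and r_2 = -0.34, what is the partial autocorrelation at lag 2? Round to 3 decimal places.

φ_{22} = (r_2 − r_1²) / (1 − r_1²)
r_1² = (0.3)² = 0.09
Numerator = -0.34 − 0.0900 = -0.4300; denominator = 1 − 0.0900 = 0.9100
φ_{22} = -0.4300 / 0.9100 = -0.473

-0.473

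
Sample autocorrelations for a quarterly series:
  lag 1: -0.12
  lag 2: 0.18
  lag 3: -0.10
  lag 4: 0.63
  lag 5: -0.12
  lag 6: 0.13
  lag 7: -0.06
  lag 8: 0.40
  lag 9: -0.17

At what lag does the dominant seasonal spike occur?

4

The largest autocorrelation is r_4 = 0.63, with a weaker echo at lag 8 (0.40); the remaining lags stay at or below 0.18.
The dominant spike at lag 4 indicates a seasonal period of 4.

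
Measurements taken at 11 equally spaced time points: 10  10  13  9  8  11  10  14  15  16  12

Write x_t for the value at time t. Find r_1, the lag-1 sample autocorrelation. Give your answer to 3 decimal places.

0.453

Mean x̄ = (10 + 10 + 13 + 9 + 8 + 11 + 10 + 14 + 15 + 16 + 12)/11 = 11.6364
Numerator Σ_{t=1}^{10}(x_t−x̄)(x_{t+1}−x̄) = 30.1405
Denominator Σ(x_t−x̄)² = 66.5455
r_1 = 30.1405 / 66.5455 = 0.453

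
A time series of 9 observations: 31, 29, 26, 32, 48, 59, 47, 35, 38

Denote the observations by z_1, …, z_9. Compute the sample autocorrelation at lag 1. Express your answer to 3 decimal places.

Mean z̄ = (31 + 29 + 26 + 32 + 48 + 59 + 47 + 35 + 38)/9 = 38.3333
Numerator Σ_{t=1}^{8}(z_t−z̄)(z_{t+1}−z̄) = 551.5556
Denominator Σ(z_t−z̄)² = 940.0000
r_1 = 551.5556 / 940.0000 = 0.587

0.587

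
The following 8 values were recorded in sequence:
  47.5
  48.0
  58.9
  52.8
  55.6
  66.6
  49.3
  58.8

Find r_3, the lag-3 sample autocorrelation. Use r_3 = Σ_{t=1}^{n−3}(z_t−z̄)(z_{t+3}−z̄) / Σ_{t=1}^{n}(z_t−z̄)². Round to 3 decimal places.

0.234

Mean z̄ = (47.5 + 48.0 + 58.9 + 52.8 + 55.6 + 66.6 + 49.3 + 58.8)/8 = 54.6875
Deviations from mean: -7.1875, -6.6875, 4.2125, -1.8875, 0.9125, 11.9125, -5.3875, 4.1125
Σ(z_t−z̄)(z_{t+3}−z̄) = (13.5664) + (-6.1023) + (50.1814) + (10.1689) + (3.7527) = 71.5670
Denominator Σ(z_t−z̄)² = 306.3688
r_3 = 71.5670 / 306.3688 = 0.234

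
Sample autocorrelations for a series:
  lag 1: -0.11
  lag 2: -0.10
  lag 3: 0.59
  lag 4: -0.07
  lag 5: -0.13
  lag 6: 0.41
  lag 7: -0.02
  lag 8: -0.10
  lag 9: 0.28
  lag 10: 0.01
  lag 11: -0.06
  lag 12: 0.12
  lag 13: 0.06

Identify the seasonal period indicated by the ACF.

The largest autocorrelation is r_3 = 0.59, with weaker echoes at lags 6 (0.41) and 9 (0.28); the remaining lags stay at or below 0.12.
The dominant spike at lag 3 indicates a seasonal period of 3.

3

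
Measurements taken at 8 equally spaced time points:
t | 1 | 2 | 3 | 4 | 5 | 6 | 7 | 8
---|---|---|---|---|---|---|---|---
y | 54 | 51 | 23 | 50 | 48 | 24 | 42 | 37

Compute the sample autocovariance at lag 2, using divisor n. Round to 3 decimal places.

-43.207

Mean ȳ = (54 + 51 + 23 + 50 + 48 + 24 + 42 + 37)/8 = 41.1250
Deviations: 12.8750, 9.8750, -18.1250, 8.8750, 6.8750, -17.1250, 0.8750, -4.1250
Σ_{t=1}^{6}(y_t−ȳ)(y_{t+2}−ȳ) = -345.6563
γ_2 = -345.6563 / 8 = -43.207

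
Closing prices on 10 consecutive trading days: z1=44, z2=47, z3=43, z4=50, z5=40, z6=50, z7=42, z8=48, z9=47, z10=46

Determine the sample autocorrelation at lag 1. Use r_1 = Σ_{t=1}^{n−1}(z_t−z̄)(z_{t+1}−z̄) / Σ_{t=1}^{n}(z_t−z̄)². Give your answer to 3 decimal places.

Mean z̄ = (44 + 47 + 43 + 50 + 40 + 50 + 42 + 48 + 47 + 46)/10 = 45.7000
Numerator Σ_{t=1}^{9}(z_t−z̄)(z_{t+1}−z̄) = -87.3900
Denominator Σ(z_t−z̄)² = 102.1000
r_1 = -87.3900 / 102.1000 = -0.856

-0.856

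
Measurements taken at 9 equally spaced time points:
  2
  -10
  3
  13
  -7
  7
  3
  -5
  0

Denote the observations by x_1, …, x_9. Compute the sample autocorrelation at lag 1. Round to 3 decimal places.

Mean x̄ = (2 − 10 + 3 + 13 − 7 + 7 + 3 − 5 + 0)/9 = 0.6667
Numerator Σ_{t=1}^{8}(x_t−x̄)(x_{t+1}−x̄) = -148.1111
Denominator Σ(x_t−x̄)² = 410.0000
r_1 = -148.1111 / 410.0000 = -0.361

-0.361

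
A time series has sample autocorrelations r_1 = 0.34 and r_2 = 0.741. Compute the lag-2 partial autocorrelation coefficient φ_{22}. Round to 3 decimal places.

0.707

φ_{22} = (r_2 − r_1²) / (1 − r_1²)
r_1² = (0.34)² = 0.1156
Numerator = 0.741 − 0.1156 = 0.6254; denominator = 1 − 0.1156 = 0.8844
φ_{22} = 0.6254 / 0.8844 = 0.707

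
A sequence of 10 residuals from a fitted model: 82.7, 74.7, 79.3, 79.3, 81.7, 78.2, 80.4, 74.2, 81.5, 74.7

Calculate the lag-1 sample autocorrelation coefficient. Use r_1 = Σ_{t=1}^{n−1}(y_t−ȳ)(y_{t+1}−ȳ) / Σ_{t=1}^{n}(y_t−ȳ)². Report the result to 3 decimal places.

-0.563

Mean ȳ = (82.7 + 74.7 + 79.3 + 79.3 + 81.7 + 78.2 + 80.4 + 74.2 + 81.5 + 74.7)/10 = 78.6700
Numerator Σ_{t=1}^{9}(y_t−ȳ)(y_{t+1}−ȳ) = -50.0499
Denominator Σ(y_t−ȳ)² = 88.9410
r_1 = -50.0499 / 88.9410 = -0.563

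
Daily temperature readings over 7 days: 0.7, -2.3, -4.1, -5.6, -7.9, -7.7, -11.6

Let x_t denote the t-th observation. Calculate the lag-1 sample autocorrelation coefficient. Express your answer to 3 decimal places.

0.438

Mean x̄ = (0.7 − 2.3 − 4.1 − 5.6 − 7.9 − 7.7 − 11.6)/7 = -5.5000
Deviations from mean: 6.2000, 3.2000, 1.4000, -0.1000, -2.4000, -2.2000, -6.1000
Numerator Σ_{t=1}^{6}(x_t−x̄)(x_{t+1}−x̄) = 43.1200
Denominator Σ(x_t−x̄)² = 98.4600
r_1 = 43.1200 / 98.4600 = 0.438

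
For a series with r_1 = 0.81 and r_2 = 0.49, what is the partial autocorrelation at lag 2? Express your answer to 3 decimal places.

φ_{22} = (r_2 − r_1²) / (1 − r_1²)
r_1² = (0.81)² = 0.6561
Numerator = 0.49 − 0.6561 = -0.1661; denominator = 1 − 0.6561 = 0.3439
φ_{22} = -0.1661 / 0.3439 = -0.483

-0.483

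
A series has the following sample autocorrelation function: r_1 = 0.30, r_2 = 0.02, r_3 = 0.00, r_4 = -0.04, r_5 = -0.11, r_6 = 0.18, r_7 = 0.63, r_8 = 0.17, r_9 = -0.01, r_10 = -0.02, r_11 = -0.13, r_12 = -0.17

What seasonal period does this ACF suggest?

7

The largest autocorrelation is r_7 = 0.63; the remaining lags stay at or below 0.30. The elevated value at lag 1 (0.30), dropping to 0.02 at lag 2, reflects decaying short-term dependence rather than seasonality.
The dominant spike at lag 7 indicates a seasonal period of 7.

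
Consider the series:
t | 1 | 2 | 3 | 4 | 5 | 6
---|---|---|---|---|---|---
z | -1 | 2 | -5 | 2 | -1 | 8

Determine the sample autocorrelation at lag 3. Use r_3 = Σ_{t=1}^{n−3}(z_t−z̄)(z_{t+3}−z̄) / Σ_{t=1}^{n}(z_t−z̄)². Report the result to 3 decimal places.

-0.486

Mean z̄ = (-1 + 2 − 5 + 2 − 1 + 8)/6 = 0.8333
Numerator Σ_{t=1}^{3}(z_t−z̄)(z_{t+3}−z̄) = -46.0833
Denominator Σ(z_t−z̄)² = 94.8333
r_3 = -46.0833 / 94.8333 = -0.486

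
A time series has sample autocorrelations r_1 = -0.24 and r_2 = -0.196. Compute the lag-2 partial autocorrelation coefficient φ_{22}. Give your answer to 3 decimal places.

φ_{22} = (r_2 − r_1²) / (1 − r_1²)
r_1² = (-0.24)² = 0.0576
Numerator = -0.196 − 0.0576 = -0.2536; denominator = 1 − 0.0576 = 0.9424
φ_{22} = -0.2536 / 0.9424 = -0.269

-0.269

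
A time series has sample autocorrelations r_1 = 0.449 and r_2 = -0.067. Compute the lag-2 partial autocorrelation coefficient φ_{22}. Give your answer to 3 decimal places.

-0.336

φ_{22} = (r_2 − r_1²) / (1 − r_1²)
r_1² = (0.449)² = 0.201601
Numerator = -0.067 − 0.2016 = -0.2686; denominator = 1 − 0.2016 = 0.7984
φ_{22} = -0.2686 / 0.7984 = -0.336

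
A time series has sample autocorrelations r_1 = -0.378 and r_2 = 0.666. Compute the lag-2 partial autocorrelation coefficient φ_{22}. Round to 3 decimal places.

0.610

φ_{22} = (r_2 − r_1²) / (1 − r_1²)
r_1² = (-0.378)² = 0.142884
Numerator = 0.666 − 0.1429 = 0.5231; denominator = 1 − 0.1429 = 0.8571
φ_{22} = 0.5231 / 0.8571 = 0.610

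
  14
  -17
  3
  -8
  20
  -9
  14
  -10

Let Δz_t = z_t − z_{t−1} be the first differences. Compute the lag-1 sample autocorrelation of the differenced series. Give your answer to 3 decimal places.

First differences Δz: -31, 20, -11, 28, -29, 23, -24
Mean of differences = -3.4286
Numerator Σ(Δz_t−Δz̄)(Δz_{t+1}−Δz̄) = -3084.4694
Denominator Σ(Δz_t−Δz̄)² = 4129.7143
r_1(Δz) = -3084.4694 / 4129.7143 = -0.747

-0.747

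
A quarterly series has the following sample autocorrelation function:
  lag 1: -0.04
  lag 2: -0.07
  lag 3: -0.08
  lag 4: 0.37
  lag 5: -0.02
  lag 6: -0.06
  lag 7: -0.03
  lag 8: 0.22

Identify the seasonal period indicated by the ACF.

The largest autocorrelation is r_4 = 0.37, with a weaker echo at lag 8 (0.22); the remaining lags stay at or below -0.02.
The dominant spike at lag 4 indicates a seasonal period of 4.

4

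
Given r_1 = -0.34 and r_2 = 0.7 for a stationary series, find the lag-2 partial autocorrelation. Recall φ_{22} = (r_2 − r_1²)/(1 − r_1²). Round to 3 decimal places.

0.661

φ_{22} = (r_2 − r_1²) / (1 − r_1²)
r_1² = (-0.34)² = 0.1156
Numerator = 0.7 − 0.1156 = 0.5844; denominator = 1 − 0.1156 = 0.8844
φ_{22} = 0.5844 / 0.8844 = 0.661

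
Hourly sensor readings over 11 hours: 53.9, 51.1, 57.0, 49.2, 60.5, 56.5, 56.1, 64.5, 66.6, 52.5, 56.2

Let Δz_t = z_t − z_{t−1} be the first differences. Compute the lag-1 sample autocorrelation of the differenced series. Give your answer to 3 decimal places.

-0.491

First differences Δz: -2.8, 5.9, -7.8, 11.3, -4.0, -0.4, 8.4, 2.1, -14.1, 3.7
Mean of differences = 0.2300
Numerator Σ(Δz_t−Δz̄)(Δz_{t+1}−Δz̄) = -262.1549
Denominator Σ(Δz_t−Δz̄)² = 534.2810
r_1(Δz) = -262.1549 / 534.2810 = -0.491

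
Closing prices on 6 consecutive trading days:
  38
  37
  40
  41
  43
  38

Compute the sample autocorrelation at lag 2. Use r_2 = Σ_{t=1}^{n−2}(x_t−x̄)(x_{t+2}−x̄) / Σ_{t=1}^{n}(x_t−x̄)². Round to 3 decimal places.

Mean x̄ = (38 + 37 + 40 + 41 + 43 + 38)/6 = 39.5000
Deviations from mean: -1.5000, -2.5000, 0.5000, 1.5000, 3.5000, -1.5000
Numerator Σ_{t=1}^{4}(x_t−x̄)(x_{t+2}−x̄) = -5.0000
Denominator Σ(x_t−x̄)² = 25.5000
r_2 = -5.0000 / 25.5000 = -0.196

-0.196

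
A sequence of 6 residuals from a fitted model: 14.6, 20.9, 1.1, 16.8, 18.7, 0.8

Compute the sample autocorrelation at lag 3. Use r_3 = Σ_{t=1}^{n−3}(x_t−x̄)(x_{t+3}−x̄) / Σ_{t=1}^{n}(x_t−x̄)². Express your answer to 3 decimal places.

0.488

Mean x̄ = (14.6 + 20.9 + 1.1 + 16.8 + 18.7 + 0.8)/6 = 12.1500
Σ(x_t−x̄)(x_{t+3}−x̄) = (11.3925) + (57.3125) + (125.4175) = 194.1225
Denominator Σ(x_t−x̄)² = 398.0150
r_3 = 194.1225 / 398.0150 = 0.488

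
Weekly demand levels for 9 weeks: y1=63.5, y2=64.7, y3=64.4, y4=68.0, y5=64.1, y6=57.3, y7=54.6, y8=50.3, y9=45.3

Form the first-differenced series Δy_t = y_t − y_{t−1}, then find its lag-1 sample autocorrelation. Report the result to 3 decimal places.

0.288

First differences Δy: 1.2, -0.3, 3.6, -3.9, -6.8, -2.7, -4.3, -5.0
Mean of differences = -2.2750
Numerator Σ(Δy_t−Δȳ)(Δy_{t+1}−Δȳ) = 24.5744
Denominator Σ(Δy_t−Δȳ)² = 85.3150
r_1(Δy) = 24.5744 / 85.3150 = 0.288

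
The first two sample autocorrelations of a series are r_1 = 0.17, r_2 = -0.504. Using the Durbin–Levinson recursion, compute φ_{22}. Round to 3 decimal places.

φ_{22} = (r_2 − r_1²) / (1 − r_1²)
r_1² = (0.17)² = 0.0289
Numerator = -0.504 − 0.0289 = -0.5329; denominator = 1 − 0.0289 = 0.9711
φ_{22} = -0.5329 / 0.9711 = -0.549

-0.549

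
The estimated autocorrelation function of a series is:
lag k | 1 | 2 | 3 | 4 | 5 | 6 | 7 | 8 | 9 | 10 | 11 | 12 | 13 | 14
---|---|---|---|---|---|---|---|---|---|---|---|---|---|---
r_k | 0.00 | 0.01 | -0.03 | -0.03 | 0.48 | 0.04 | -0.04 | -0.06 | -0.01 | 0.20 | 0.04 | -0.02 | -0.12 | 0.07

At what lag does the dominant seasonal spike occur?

5

The largest autocorrelation is r_5 = 0.48, with a weaker echo at lag 10 (0.20); the remaining lags stay at or below 0.07.
The dominant spike at lag 5 indicates a seasonal period of 5.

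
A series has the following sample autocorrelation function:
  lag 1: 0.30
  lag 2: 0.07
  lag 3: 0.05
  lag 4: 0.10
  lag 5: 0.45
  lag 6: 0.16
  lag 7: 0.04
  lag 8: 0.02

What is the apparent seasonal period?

The largest autocorrelation is r_5 = 0.45; the remaining lags stay at or below 0.30. The elevated value at lag 1 (0.30), dropping to 0.07 at lag 2, reflects decaying short-term dependence rather than seasonality.
The dominant spike at lag 5 indicates a seasonal period of 5.

5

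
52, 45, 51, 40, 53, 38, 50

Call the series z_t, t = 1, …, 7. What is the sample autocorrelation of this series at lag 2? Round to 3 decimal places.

0.632

Mean z̄ = (52 + 45 + 51 + 40 + 53 + 38 + 50)/7 = 47.0000
Deviations from mean: 5.0000, -2.0000, 4.0000, -7.0000, 6.0000, -9.0000, 3.0000
Numerator Σ_{t=1}^{5}(z_t−z̄)(z_{t+2}−z̄) = 139.0000
Denominator Σ(z_t−z̄)² = 220.0000
r_2 = 139.0000 / 220.0000 = 0.632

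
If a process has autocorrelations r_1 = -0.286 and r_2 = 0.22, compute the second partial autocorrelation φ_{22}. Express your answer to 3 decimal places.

0.151

φ_{22} = (r_2 − r_1²) / (1 − r_1²)
r_1² = (-0.286)² = 0.081796
Numerator = 0.22 − 0.0818 = 0.1382; denominator = 1 − 0.0818 = 0.9182
φ_{22} = 0.1382 / 0.9182 = 0.151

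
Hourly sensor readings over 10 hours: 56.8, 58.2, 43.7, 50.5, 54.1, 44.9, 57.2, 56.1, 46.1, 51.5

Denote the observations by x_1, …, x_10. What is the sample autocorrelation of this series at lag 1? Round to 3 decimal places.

Mean x̄ = (56.8 + 58.2 + 43.7 + 50.5 + 54.1 + 44.9 + 57.2 + 56.1 + 46.1 + 51.5)/10 = 51.9100
Numerator Σ_{t=1}^{9}(x_t−x̄)(x_{t+1}−x̄) = -64.6261
Denominator Σ(x_t−x̄)² = 266.2690
r_1 = -64.6261 / 266.2690 = -0.243

-0.243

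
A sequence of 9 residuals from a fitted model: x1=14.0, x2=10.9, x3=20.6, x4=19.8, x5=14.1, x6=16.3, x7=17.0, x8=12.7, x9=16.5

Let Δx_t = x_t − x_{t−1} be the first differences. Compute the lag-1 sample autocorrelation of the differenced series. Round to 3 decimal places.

-0.369

First differences Δx: -3.1, 9.7, -0.8, -5.7, 2.2, 0.7, -4.3, 3.8
Mean of differences = 0.3125
Numerator Σ(Δx_t−Δx̄)(Δx_{t+1}−Δx̄) = -64.2802
Denominator Σ(Δx_t−Δx̄)² = 174.3088
r_1(Δx) = -64.2802 / 174.3088 = -0.369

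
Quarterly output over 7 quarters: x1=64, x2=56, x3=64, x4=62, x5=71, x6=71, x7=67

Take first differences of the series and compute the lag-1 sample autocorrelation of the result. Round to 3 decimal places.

First differences Δx: -8, 8, -2, 9, 0, -4
Mean of differences = 0.5000
Numerator Σ(Δx_t−Δx̄)(Δx_{t+1}−Δx̄) = -105.7500
Denominator Σ(Δx_t−Δx̄)² = 227.5000
r_1(Δx) = -105.7500 / 227.5000 = -0.465

-0.465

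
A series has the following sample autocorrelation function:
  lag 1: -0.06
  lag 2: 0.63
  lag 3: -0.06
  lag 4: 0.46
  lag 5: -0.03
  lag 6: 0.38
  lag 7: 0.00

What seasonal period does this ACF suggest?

The largest autocorrelation is r_2 = 0.63, with weaker echoes at lags 4 (0.46) and 6 (0.38); the remaining lags stay at or below 0.00.
The dominant spike at lag 2 indicates a seasonal period of 2.

2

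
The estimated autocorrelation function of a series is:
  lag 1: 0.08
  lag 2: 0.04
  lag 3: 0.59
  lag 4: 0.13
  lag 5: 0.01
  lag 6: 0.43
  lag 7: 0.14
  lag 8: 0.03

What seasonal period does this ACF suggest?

3

The largest autocorrelation is r_3 = 0.59, with a weaker echo at lag 6 (0.43); the remaining lags stay at or below 0.14.
The dominant spike at lag 3 indicates a seasonal period of 3.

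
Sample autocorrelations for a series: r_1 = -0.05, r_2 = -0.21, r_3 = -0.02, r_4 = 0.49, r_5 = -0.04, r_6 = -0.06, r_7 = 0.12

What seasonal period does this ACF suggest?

4

The largest autocorrelation is r_4 = 0.49; the remaining lags stay at or below 0.12.
The dominant spike at lag 4 indicates a seasonal period of 4.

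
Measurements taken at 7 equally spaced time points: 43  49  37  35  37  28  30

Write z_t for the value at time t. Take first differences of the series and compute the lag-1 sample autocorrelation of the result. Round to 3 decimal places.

First differences Δz: 6, -12, -2, 2, -9, 2
Mean of differences = -2.1667
Numerator Σ(Δz_t−Δz̄)(Δz_{t+1}−Δz̄) = -138.1944
Denominator Σ(Δz_t−Δz̄)² = 244.8333
r_1(Δz) = -138.1944 / 244.8333 = -0.564

-0.564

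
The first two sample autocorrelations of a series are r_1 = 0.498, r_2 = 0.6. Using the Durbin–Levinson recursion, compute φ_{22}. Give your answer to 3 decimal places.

0.468

φ_{22} = (r_2 − r_1²) / (1 − r_1²)
r_1² = (0.498)² = 0.248004
Numerator = 0.6 − 0.2480 = 0.3520; denominator = 1 − 0.2480 = 0.7520
φ_{22} = 0.3520 / 0.7520 = 0.468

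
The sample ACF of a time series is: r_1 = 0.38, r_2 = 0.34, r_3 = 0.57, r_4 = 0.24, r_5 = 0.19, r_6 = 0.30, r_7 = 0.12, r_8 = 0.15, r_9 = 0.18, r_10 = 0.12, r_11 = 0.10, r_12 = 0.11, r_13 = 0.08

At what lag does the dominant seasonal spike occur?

The largest autocorrelation is r_3 = 0.57; the remaining lags stay at or below 0.38. The elevated value at lag 1 (0.38), dropping to 0.34 at lag 2, reflects decaying short-term dependence rather than seasonality.
The dominant spike at lag 3 indicates a seasonal period of 3.

3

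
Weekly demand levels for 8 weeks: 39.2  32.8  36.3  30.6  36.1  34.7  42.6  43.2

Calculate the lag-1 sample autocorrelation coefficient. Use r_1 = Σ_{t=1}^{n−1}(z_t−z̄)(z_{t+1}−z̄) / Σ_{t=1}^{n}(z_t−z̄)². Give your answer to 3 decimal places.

Mean z̄ = (39.2 + 32.8 + 36.3 + 30.6 + 36.1 + 34.7 + 42.6 + 43.2)/8 = 36.9375
Σ(z_t−z̄)(z_{t+1}−z̄) = (-9.3611) + (2.6377) + (4.0402) + (5.3077) + (1.8739) + (-12.6698) + (35.4614) = 27.2898
Denominator Σ(z_t−z̄)² = 139.7988
r_1 = 27.2898 / 139.7988 = 0.195

0.195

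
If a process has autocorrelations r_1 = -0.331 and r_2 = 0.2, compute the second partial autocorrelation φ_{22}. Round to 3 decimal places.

0.102

φ_{22} = (r_2 − r_1²) / (1 − r_1²)
r_1² = (-0.331)² = 0.109561
Numerator = 0.2 − 0.1096 = 0.0904; denominator = 1 − 0.1096 = 0.8904
φ_{22} = 0.0904 / 0.8904 = 0.102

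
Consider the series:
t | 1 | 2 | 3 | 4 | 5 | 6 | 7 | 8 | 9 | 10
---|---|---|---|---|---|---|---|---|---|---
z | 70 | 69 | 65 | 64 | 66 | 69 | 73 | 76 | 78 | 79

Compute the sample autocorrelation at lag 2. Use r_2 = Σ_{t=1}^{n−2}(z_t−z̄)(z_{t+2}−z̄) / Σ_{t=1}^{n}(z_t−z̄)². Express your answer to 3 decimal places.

0.371

Mean z̄ = (70 + 69 + 65 + 64 + 66 + 69 + 73 + 76 + 78 + 79)/10 = 70.9000
Numerator Σ_{t=1}^{8}(z_t−z̄)(z_{t+2}−z̄) = 96.6800
Denominator Σ(z_t−z̄)² = 260.9000
r_2 = 96.6800 / 260.9000 = 0.371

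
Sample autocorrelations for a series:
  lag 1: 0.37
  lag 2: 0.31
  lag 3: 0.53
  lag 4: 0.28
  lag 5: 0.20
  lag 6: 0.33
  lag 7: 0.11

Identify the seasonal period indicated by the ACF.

3

The largest autocorrelation is r_3 = 0.53; the remaining lags stay at or below 0.37. The elevated value at lag 1 (0.37), dropping to 0.31 at lag 2, reflects decaying short-term dependence rather than seasonality.
The dominant spike at lag 3 indicates a seasonal period of 3.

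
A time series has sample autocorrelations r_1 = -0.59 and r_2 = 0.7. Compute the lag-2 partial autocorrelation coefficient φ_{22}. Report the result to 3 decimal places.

φ_{22} = (r_2 − r_1²) / (1 − r_1²)
r_1² = (-0.59)² = 0.3481
Numerator = 0.7 − 0.3481 = 0.3519; denominator = 1 − 0.3481 = 0.6519
φ_{22} = 0.3519 / 0.6519 = 0.540

0.540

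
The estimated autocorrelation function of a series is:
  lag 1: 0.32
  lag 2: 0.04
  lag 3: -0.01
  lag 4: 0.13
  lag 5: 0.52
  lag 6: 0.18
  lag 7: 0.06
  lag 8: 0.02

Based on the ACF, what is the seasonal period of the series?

The largest autocorrelation is r_5 = 0.52; the remaining lags stay at or below 0.32. The elevated value at lag 1 (0.32), dropping to 0.04 at lag 2, reflects decaying short-term dependence rather than seasonality.
The dominant spike at lag 5 indicates a seasonal period of 5.

5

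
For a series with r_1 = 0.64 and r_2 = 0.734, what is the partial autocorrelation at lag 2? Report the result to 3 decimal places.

φ_{22} = (r_2 − r_1²) / (1 − r_1²)
r_1² = (0.64)² = 0.4096
Numerator = 0.734 − 0.4096 = 0.3244; denominator = 1 − 0.4096 = 0.5904
φ_{22} = 0.3244 / 0.5904 = 0.549

0.549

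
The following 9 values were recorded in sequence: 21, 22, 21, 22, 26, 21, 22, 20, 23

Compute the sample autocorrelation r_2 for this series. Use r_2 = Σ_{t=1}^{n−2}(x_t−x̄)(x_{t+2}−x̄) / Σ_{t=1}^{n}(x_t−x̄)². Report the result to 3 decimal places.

-0.042

Mean x̄ = (21 + 22 + 21 + 22 + 26 + 21 + 22 + 20 + 23)/9 = 22.0000
Numerator Σ_{t=1}^{7}(x_t−x̄)(x_{t+2}−x̄) = -1.0000
Denominator Σ(x_t−x̄)² = 24.0000
r_2 = -1.0000 / 24.0000 = -0.042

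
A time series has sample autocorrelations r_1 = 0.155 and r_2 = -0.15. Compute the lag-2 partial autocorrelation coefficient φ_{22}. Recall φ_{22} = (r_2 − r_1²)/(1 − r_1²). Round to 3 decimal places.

φ_{22} = (r_2 − r_1²) / (1 − r_1²)
r_1² = (0.155)² = 0.024025
Numerator = -0.15 − 0.0240 = -0.1740; denominator = 1 − 0.0240 = 0.9760
φ_{22} = -0.1740 / 0.9760 = -0.178

-0.178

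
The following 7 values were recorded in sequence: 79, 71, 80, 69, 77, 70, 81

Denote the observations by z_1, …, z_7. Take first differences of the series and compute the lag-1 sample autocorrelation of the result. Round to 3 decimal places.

-0.785

First differences Δz: -8, 9, -11, 8, -7, 11
Mean of differences = 0.3333
Numerator Σ(Δz_t−Δz̄)(Δz_{t+1}−Δz̄) = -391.7778
Denominator Σ(Δz_t−Δz̄)² = 499.3333
r_1(Δz) = -391.7778 / 499.3333 = -0.785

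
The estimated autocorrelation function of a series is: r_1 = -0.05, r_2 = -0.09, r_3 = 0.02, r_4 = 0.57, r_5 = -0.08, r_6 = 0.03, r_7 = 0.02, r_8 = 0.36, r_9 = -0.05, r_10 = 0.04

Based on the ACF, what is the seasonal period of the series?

The largest autocorrelation is r_4 = 0.57, with a weaker echo at lag 8 (0.36); the remaining lags stay at or below 0.04.
The dominant spike at lag 4 indicates a seasonal period of 4.

4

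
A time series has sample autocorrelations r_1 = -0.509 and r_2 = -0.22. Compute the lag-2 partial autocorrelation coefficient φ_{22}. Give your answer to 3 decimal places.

φ_{22} = (r_2 − r_1²) / (1 − r_1²)
r_1² = (-0.509)² = 0.259081
Numerator = -0.22 − 0.2591 = -0.4791; denominator = 1 − 0.2591 = 0.7409
φ_{22} = -0.4791 / 0.7409 = -0.647

-0.647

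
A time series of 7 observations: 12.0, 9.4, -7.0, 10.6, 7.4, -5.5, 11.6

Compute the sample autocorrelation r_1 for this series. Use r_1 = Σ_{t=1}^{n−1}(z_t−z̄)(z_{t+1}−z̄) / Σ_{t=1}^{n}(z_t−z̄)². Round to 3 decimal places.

-0.412

Mean z̄ = (12.0 + 9.4 − 7.0 + 10.6 + 7.4 − 5.5 + 11.6)/7 = 5.5000
Numerator Σ_{t=1}^{6}(z_t−z̄)(z_{t+1}−z̄) = -165.4600
Denominator Σ(z_t−z̄)² = 401.5400
r_1 = -165.4600 / 401.5400 = -0.412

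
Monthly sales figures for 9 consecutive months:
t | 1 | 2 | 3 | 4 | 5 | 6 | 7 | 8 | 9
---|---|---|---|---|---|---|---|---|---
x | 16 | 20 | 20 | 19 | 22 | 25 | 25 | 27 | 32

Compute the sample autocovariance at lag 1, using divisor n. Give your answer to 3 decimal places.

Mean x̄ = (16 + 20 + 20 + 19 + 22 + 25 + 25 + 27 + 32)/9 = 22.8889
Σ_{t=1}^{8}(x_t−x̄)(x_{t+1}−x̄) = 91.6543
γ_1 = 91.6543 / 9 = 10.184

10.184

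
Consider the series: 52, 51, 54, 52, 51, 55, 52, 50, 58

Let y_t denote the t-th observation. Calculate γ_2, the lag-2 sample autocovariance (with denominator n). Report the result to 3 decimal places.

-1.369

Mean ȳ = (52 + 51 + 54 + 52 + 51 + 55 + 52 + 50 + 58)/9 = 52.7778
Σ_{t=1}^{7}(y_t−ȳ)(y_{t+2}−ȳ) = -12.3210
γ_2 = -12.3210 / 9 = -1.369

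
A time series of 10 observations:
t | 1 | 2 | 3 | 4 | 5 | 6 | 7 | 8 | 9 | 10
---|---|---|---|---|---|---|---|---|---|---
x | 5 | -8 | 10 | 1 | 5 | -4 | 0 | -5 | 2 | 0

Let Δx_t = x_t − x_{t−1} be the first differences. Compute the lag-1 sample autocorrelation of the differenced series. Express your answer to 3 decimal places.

First differences Δx: -13, 18, -9, 4, -9, 4, -5, 7, -2
Mean of differences = -0.5556
Numerator Σ(Δx_t−Δx̄)(Δx_{t+1}−Δx̄) = -567.7531
Denominator Σ(Δx_t−Δx̄)² = 762.2222
r_1(Δx) = -567.7531 / 762.2222 = -0.745

-0.745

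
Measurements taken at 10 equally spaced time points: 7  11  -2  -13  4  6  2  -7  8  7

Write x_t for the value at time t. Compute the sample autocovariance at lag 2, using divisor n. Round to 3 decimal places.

Mean x̄ = (7 + 11 − 2 − 13 + 4 + 6 + 2 − 7 + 8 + 7)/10 = 2.3000
Σ_{t=1}^{8}(x_t−x̄)(x_{t+2}−x̄) = -297.5800
γ_2 = -297.5800 / 10 = -29.758

-29.758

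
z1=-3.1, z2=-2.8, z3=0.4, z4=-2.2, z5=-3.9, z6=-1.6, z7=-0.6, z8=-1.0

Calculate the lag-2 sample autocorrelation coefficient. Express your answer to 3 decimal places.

-0.671

Mean z̄ = (-3.1 − 2.8 + 0.4 − 2.2 − 3.9 − 1.6 − 0.6 − 1.0)/8 = -1.8500
Deviations from mean: -1.2500, -0.9500, 2.2500, -0.3500, -2.0500, 0.2500, 1.2500, 0.8500
Σ(z_t−z̄)(z_{t+2}−z̄) = (-2.8125) + (0.3325) + (-4.6125) + (-0.0875) + (-2.5625) + (0.2125) = -9.5300
Denominator Σ(z_t−z̄)² = 14.2000
r_2 = -9.5300 / 14.2000 = -0.671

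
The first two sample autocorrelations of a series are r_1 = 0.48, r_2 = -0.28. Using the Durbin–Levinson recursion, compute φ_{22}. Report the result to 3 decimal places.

-0.663

φ_{22} = (r_2 − r_1²) / (1 − r_1²)
r_1² = (0.48)² = 0.2304
Numerator = -0.28 − 0.2304 = -0.5104; denominator = 1 − 0.2304 = 0.7696
φ_{22} = -0.5104 / 0.7696 = -0.663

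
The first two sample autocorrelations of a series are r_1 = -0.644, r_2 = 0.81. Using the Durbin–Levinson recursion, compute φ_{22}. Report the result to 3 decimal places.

φ_{22} = (r_2 − r_1²) / (1 − r_1²)
r_1² = (-0.644)² = 0.414736
Numerator = 0.81 − 0.4147 = 0.3953; denominator = 1 − 0.4147 = 0.5853
φ_{22} = 0.3953 / 0.5853 = 0.675

0.675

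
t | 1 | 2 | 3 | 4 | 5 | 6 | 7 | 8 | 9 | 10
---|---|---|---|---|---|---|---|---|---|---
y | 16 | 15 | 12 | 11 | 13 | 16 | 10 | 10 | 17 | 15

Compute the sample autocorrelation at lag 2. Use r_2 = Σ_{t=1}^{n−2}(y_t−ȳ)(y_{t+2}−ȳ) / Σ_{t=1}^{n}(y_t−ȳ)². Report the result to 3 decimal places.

Mean ȳ = (16 + 15 + 12 + 11 + 13 + 16 + 10 + 10 + 17 + 15)/10 = 13.5000
Numerator Σ_{t=1}^{8}(y_t−ȳ)(y_{t+2}−ȳ) = -37.5000
Denominator Σ(y_t−ȳ)² = 62.5000
r_2 = -37.5000 / 62.5000 = -0.600

-0.600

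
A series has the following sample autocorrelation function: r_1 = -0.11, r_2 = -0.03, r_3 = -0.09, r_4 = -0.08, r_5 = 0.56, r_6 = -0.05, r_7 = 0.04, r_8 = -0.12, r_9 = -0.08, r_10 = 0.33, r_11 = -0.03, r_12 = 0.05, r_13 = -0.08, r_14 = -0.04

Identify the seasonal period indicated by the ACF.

5

The largest autocorrelation is r_5 = 0.56, with a weaker echo at lag 10 (0.33); the remaining lags stay at or below 0.05.
The dominant spike at lag 5 indicates a seasonal period of 5.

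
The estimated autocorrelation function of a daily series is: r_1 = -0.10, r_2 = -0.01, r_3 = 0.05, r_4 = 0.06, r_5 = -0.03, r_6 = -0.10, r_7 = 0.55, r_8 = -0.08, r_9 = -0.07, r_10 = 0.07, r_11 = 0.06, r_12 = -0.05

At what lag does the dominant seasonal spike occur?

7

The largest autocorrelation is r_7 = 0.55; the remaining lags stay at or below 0.07.
The dominant spike at lag 7 indicates a seasonal period of 7.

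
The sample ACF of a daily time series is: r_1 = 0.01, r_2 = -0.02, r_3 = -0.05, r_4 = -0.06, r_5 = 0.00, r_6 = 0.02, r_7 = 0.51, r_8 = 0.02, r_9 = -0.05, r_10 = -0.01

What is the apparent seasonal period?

7

The largest autocorrelation is r_7 = 0.51; the remaining lags stay at or below 0.02.
The dominant spike at lag 7 indicates a seasonal period of 7.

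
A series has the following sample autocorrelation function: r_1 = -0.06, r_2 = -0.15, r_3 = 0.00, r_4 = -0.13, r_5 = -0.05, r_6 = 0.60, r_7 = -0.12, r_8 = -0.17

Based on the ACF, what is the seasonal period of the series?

The largest autocorrelation is r_6 = 0.60; the remaining lags stay at or below 0.00.
The dominant spike at lag 6 indicates a seasonal period of 6.

6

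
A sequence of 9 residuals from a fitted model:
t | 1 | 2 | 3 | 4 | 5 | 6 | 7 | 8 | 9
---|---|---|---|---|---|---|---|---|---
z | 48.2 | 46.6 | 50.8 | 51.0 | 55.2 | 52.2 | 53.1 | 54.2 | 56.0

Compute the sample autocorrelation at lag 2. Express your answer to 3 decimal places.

Mean z̄ = (48.2 + 46.6 + 50.8 + 51.0 + 55.2 + 52.2 + 53.1 + 54.2 + 56.0)/9 = 51.9222
Σ(z_t−z̄)(z_{t+2}−z̄) = (4.1772) + (4.9083) + (-3.6784) + (-0.2562) + (3.8605) + (0.6327) + (4.8027) = 14.4468
Denominator Σ(z_t−z̄)² = 78.3156
r_2 = 14.4468 / 78.3156 = 0.184

0.184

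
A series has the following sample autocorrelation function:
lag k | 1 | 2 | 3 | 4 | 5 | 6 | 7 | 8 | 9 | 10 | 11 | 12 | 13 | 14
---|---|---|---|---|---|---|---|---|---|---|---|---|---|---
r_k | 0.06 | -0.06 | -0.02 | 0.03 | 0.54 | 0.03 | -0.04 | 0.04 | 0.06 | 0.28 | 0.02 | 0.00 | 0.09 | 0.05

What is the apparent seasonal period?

5

The largest autocorrelation is r_5 = 0.54, with a weaker echo at lag 10 (0.28); the remaining lags stay at or below 0.09.
The dominant spike at lag 5 indicates a seasonal period of 5.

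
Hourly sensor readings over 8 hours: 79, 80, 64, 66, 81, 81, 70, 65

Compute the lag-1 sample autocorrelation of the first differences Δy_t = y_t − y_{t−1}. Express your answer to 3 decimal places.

0.022

First differences Δy: 1, -16, 2, 15, 0, -11, -5
Mean of differences = -2.0000
Numerator Σ(Δy_t−Δȳ)(Δy_{t+1}−Δȳ) = 13.0000
Denominator Σ(Δy_t−Δȳ)² = 604.0000
r_1(Δy) = 13.0000 / 604.0000 = 0.022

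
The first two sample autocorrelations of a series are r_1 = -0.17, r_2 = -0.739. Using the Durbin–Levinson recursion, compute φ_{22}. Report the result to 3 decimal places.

-0.791

φ_{22} = (r_2 − r_1²) / (1 − r_1²)
r_1² = (-0.17)² = 0.0289
Numerator = -0.739 − 0.0289 = -0.7679; denominator = 1 − 0.0289 = 0.9711
φ_{22} = -0.7679 / 0.9711 = -0.791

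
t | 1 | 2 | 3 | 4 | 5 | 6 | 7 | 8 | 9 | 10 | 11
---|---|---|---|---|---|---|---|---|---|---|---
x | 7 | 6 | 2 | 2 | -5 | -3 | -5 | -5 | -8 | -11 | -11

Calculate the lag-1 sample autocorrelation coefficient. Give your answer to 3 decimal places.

0.677

Mean x̄ = (7 + 6 + 2 + 2 − 5 − 3 − 5 − 5 − 8 − 11 − 11)/11 = -2.8182
Numerator Σ_{t=1}^{10}(x_t−x̄)(x_{t+1}−x̄) = 267.9669
Denominator Σ(x_t−x̄)² = 395.6364
r_1 = 267.9669 / 395.6364 = 0.677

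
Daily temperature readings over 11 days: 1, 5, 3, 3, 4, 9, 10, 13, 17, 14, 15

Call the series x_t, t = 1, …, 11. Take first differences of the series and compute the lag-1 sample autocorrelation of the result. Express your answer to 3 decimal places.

-0.201

First differences Δx: 4, -2, 0, 1, 5, 1, 3, 4, -3, 1
Mean of differences = 1.4000
Numerator Σ(Δx_t−Δx̄)(Δx_{t+1}−Δx̄) = -12.5600
Denominator Σ(Δx_t−Δx̄)² = 62.4000
r_1(Δx) = -12.5600 / 62.4000 = -0.201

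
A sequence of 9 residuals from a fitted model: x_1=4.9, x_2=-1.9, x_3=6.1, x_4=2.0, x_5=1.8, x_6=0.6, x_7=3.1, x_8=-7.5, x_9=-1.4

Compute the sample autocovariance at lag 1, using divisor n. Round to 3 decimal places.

Mean x̄ = (4.9 − 1.9 + 6.1 + 2.0 + 1.8 + 0.6 + 3.1 − 7.5 − 1.4)/9 = 0.8556
Σ_{t=1}^{8}(x_t−x̄)(x_{t+1}−x̄) = -19.2353
γ_1 = -19.2353 / 9 = -2.137

-2.137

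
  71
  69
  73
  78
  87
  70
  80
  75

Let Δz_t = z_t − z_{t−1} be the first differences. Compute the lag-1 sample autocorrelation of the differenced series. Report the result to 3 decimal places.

-0.600

First differences Δz: -2, 4, 5, 9, -17, 10, -5
Mean of differences = 0.5714
Numerator Σ(Δz_t−Δz̄)(Δz_{t+1}−Δz̄) = -322.6122
Denominator Σ(Δz_t−Δz̄)² = 537.7143
r_1(Δz) = -322.6122 / 537.7143 = -0.600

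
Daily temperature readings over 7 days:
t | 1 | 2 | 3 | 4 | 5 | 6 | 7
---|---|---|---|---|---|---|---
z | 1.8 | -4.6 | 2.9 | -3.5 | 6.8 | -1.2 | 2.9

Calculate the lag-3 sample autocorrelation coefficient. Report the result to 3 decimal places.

-0.516

Mean z̄ = (1.8 − 4.6 + 2.9 − 3.5 + 6.8 − 1.2 + 2.9)/7 = 0.7286
Deviations from mean: 1.0714, -5.3286, 2.1714, -4.2286, 6.0714, -1.9286, 2.1714
Σ(z_t−z̄)(z_{t+3}−z̄) = (-4.5306) + (-32.3520) + (-4.1878) + (-9.1820) = -50.2524
Denominator Σ(z_t−z̄)² = 97.4343
r_3 = -50.2524 / 97.4343 = -0.516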